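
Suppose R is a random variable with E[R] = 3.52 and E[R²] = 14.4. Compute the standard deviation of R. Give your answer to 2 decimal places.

Var(R) = 14.4 − (3.52)² = 2.0096
SD(R) = √2.0096 ≈ 1.42

1.42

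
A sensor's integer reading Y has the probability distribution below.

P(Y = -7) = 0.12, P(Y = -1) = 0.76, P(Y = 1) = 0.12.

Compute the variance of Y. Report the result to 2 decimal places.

4.57

E[Y] = (-7)(0.12) + (-1)(0.76) + (1)(0.12) = -1.48
E[Y²] = (-7)²(0.12) + (-1)²(0.76) + (1)²(0.12) = 6.76
Var(Y) = E[Y²] − (E[Y])² = 6.76 − (-1.48)² = 4.5696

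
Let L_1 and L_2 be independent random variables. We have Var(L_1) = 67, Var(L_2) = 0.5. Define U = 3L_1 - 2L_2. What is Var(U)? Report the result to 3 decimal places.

605.000

By independence, Var(U) = (3)²Var(L_1) + (-2)²Var(L_2)
= (3)²·67 + (-2)²·0.5 = 605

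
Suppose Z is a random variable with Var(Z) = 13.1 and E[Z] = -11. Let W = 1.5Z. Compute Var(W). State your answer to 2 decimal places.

29.48

Var(1.5Z) = (1.5)²·Var(Z) = 2.25·13.1 = 29.475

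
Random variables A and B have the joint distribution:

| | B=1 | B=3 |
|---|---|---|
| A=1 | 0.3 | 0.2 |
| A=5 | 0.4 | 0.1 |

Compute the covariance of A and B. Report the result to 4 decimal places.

E[A] = 3,  E[B] = 1.6
E[AB] = 4.4
cov(A,B) = E[AB] − E[A]E[B] = 4.4 − (3)(1.6) = -0.4

-0.4000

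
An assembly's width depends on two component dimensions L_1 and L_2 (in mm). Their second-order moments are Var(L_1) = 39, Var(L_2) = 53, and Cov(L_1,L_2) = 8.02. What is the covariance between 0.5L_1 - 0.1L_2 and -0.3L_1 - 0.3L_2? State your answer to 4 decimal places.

-5.2224

Cov(0.5L_1 - 0.1L_2, -0.3L_1 - 0.3L_2) = (0.5)(-0.3)Var(L_1) + (-0.1)(-0.3)Var(L_2) + [(0.5)(-0.3) + (-0.1)(-0.3)]Cov(L_1,L_2)
= -0.15·39 + 0.03·53 + -0.12·8.02 = -5.2224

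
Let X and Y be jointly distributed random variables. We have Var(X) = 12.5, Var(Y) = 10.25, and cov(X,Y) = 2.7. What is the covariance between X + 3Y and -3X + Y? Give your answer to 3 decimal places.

-28.350

cov(X + 3Y, -3X + Y) = (1)(-3)Var(X) + (3)(1)Var(Y) + [(1)(1) + (3)(-3)]cov(X,Y)
= -3·12.5 + 3·10.25 + -8·2.7 = -28.35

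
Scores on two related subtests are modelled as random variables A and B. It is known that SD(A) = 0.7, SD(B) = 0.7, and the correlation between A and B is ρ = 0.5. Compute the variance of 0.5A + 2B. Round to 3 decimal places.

2.573

Var(A) = (0.7)² = 0.49;  Var(B) = (0.7)² = 0.49
cov(A,B) = ρ·SD(A)·SD(B) = 0.5·0.7·0.7 = 0.245
Var(0.5A + 2B) = (0.5)²·Var(A) + (2)²·Var(B) + 2·(0.5)·(2)·cov(A,B)
= 0.25·0.49 + 4·0.49 + 2·0.245 = 2.5725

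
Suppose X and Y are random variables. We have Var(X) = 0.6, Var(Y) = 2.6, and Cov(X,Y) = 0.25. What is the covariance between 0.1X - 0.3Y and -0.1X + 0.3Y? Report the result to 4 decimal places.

-0.2250

Cov(0.1X - 0.3Y, -0.1X + 0.3Y) = (0.1)(-0.1)Var(X) + (-0.3)(0.3)Var(Y) + [(0.1)(0.3) + (-0.3)(-0.1)]Cov(X,Y)
= -0.01·0.6 + -0.09·2.6 + 0.06·0.25 = -0.225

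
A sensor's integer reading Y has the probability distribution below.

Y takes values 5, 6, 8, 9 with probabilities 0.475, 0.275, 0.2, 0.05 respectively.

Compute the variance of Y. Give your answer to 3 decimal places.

1.719

E[Y] = (5)(0.475) + (6)(0.275) + (8)(0.2) + (9)(0.05) = 6.075
E[Y²] = (5)²(0.475) + (6)²(0.275) + (8)²(0.2) + (9)²(0.05) = 38.625
Var(Y) = E[Y²] − (E[Y])² = 38.625 − (6.075)² = 1.719375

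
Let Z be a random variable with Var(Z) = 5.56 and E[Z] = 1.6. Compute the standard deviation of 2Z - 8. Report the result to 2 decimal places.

4.72

Var(2Z - 8) = (2)²·5.56 = 22.24
sd(2Z - 8) = √22.24 ≈ 4.72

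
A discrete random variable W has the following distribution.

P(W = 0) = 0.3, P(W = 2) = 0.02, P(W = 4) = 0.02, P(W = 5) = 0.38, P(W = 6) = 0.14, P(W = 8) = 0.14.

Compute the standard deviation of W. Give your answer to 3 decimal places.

E[W] = (0)(0.3) + (2)(0.02) + (4)(0.02) + (5)(0.38) + (6)(0.14) + (8)(0.14) = 3.98
E[W²] = (0)²(0.3) + (2)²(0.02) + (4)²(0.02) + (5)²(0.38) + (6)²(0.14) + (8)²(0.14) = 23.9
Var(W) = E[W²] − (E[W])² = 23.9 − (3.98)² = 8.0596
σ(W) = √8.0596 ≈ 2.839

2.839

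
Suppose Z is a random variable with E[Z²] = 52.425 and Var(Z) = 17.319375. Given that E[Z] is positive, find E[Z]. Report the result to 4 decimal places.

5.9250

(E[Z])² = E[Z²] − Var(Z) = 52.425 − 17.319375 = 35.105625
E[Z] = √35.105625 = 5.925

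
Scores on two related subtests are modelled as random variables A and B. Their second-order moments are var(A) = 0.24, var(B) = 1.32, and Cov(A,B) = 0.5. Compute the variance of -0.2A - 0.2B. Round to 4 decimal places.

var(-0.2A - 0.2B) = (-0.2)²·var(A) + (-0.2)²·var(B) + 2·(-0.2)·(-0.2)·Cov(A,B)
= 0.04·0.24 + 0.04·1.32 + 0.08·0.5 = 0.1024

0.1024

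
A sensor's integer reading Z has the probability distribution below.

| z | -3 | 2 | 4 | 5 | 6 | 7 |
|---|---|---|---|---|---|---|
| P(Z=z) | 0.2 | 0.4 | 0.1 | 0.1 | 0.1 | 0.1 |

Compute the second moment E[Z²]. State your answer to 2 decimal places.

16.00

E[Z²] = (-3)²(0.2) + (2)²(0.4) + (4)²(0.1) + (5)²(0.1) + (6)²(0.1) + (7)²(0.1) = 16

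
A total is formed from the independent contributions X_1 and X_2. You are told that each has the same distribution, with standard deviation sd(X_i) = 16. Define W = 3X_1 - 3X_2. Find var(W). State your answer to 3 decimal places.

var(X_i) = (16)² = 256
By independence, var(W) = (3)²var(X_1) + (-3)²var(X_2)
= (3)²·256 + (-3)²·256 = 4608

4608.000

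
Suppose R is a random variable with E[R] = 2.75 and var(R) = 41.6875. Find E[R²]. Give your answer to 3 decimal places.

49.250

E[R²] = var(R) + (E[R])² = 41.6875 + (2.75)² = 49.25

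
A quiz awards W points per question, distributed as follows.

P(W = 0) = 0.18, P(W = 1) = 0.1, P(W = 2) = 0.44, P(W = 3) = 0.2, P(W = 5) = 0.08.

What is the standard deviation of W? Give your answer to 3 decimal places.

E[W] = (0)(0.18) + (1)(0.1) + (2)(0.44) + (3)(0.2) + (5)(0.08) = 1.98
E[W²] = (0)²(0.18) + (1)²(0.1) + (2)²(0.44) + (3)²(0.2) + (5)²(0.08) = 5.66
Var(W) = E[W²] − (E[W])² = 5.66 − (1.98)² = 1.7396
SD(W) = √1.7396 ≈ 1.319

1.319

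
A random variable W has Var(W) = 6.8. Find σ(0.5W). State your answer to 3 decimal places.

Var(0.5W) = (0.5)²·6.8 = 1.7
σ(0.5W) = √1.7 ≈ 1.304

1.304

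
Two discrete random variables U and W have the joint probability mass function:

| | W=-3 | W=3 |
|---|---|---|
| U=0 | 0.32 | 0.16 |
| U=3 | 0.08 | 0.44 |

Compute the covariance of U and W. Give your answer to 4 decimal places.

E[U] = 1.56,  E[W] = 0.6
E[UW] = 3.24
Cov(U,W) = E[UW] − E[U]E[W] = 3.24 − (1.56)(0.6) = 2.304

2.3040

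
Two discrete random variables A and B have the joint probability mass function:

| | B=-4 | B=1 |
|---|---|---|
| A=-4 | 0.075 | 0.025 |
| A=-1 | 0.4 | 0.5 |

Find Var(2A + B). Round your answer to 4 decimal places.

11.1244

E[A] = -1.3,  E[B] = -1.375,  E[AB] = 2.2
Var(A) = 2.5 − (-1.3)² = 0.81;  Var(B) = 8.125 − (-1.375)² = 6.234375
Cov(A,B) = 2.2 − (-1.3)(-1.375) = 0.4125
Var(2A + B) = (2)²·0.81 + (1)²·6.234375 + 2·(2)·(1)·0.4125 = 11.124375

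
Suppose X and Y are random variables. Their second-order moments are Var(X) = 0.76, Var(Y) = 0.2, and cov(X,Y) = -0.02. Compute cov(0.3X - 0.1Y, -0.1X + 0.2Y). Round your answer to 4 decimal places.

cov(0.3X - 0.1Y, -0.1X + 0.2Y) = (0.3)(-0.1)Var(X) + (-0.1)(0.2)Var(Y) + [(0.3)(0.2) + (-0.1)(-0.1)]cov(X,Y)
= -0.03·0.76 + -0.02·0.2 + 0.07·-0.02 = -0.0282

-0.0282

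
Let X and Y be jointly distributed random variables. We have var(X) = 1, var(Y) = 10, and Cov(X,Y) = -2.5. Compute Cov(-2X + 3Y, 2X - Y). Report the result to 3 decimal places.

-54.000

Cov(-2X + 3Y, 2X - Y) = (-2)(2)var(X) + (3)(-1)var(Y) + [(-2)(-1) + (3)(2)]Cov(X,Y)
= -4·1 + -3·10 + 8·-2.5 = -54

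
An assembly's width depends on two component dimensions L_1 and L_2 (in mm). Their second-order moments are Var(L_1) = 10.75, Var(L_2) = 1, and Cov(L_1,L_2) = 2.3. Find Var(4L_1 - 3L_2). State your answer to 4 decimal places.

Var(4L_1 - 3L_2) = (4)²·Var(L_1) + (-3)²·Var(L_2) + 2·(4)·(-3)·Cov(L_1,L_2)
= 16·10.75 + 9·1 + -24·2.3 = 125.8

125.8000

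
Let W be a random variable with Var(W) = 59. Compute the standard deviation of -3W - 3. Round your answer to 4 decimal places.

Var(-3W - 3) = (-3)²·59 = 531
sd(-3W - 3) = √531 ≈ 23.0434

23.0434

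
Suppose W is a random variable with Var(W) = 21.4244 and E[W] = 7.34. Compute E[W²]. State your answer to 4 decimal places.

75.3000

E[W²] = Var(W) + (E[W])² = 21.4244 + (7.34)² = 75.3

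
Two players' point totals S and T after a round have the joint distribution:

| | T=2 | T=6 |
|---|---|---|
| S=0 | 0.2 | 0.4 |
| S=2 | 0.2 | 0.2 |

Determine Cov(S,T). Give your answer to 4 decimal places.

E[S] = 0.8,  E[T] = 4.4
E[ST] = 3.2
Cov(S,T) = E[ST] − E[S]E[T] = 3.2 − (0.8)(4.4) = -0.32

-0.3200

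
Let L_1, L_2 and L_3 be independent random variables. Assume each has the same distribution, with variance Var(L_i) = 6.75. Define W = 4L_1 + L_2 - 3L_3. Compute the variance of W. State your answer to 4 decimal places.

By independence, Var(W) = (4)²Var(L_1) + (1)²Var(L_2) + (-3)²Var(L_3)
= (4)²·6.75 + (1)²·6.75 + (-3)²·6.75 = 175.5

175.5000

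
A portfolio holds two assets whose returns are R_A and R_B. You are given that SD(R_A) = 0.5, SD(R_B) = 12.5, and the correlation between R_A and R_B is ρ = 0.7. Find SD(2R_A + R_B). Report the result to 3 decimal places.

13.219

Var(R_A) = (0.5)² = 0.25;  Var(R_B) = (12.5)² = 156.25
Cov(R_A,R_B) = ρ·SD(R_A)·SD(R_B) = 0.7·0.5·12.5 = 4.375
Var(2R_A + R_B) = (2)²·Var(R_A) + (1)²·Var(R_B) + 2·(2)·(1)·Cov(R_A,R_B)
= 4·0.25 + 1·156.25 + 4·4.375 = 174.75
SD(2R_A + R_B) = √174.75 ≈ 13.219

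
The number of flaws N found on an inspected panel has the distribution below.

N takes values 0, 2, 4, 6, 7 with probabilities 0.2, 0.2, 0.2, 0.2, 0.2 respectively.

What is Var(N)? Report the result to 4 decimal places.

E[N] = (0)(0.2) + (2)(0.2) + (4)(0.2) + (6)(0.2) + (7)(0.2) = 3.8
E[N²] = (0)²(0.2) + (2)²(0.2) + (4)²(0.2) + (6)²(0.2) + (7)²(0.2) = 21
Var(N) = E[N²] − (E[N])² = 21 − (3.8)² = 6.56

6.5600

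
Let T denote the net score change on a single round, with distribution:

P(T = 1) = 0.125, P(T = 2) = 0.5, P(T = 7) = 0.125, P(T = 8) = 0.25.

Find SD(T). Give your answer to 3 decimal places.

E[T] = (1)(0.125) + (2)(0.5) + (7)(0.125) + (8)(0.25) = 4
E[T²] = (1)²(0.125) + (2)²(0.5) + (7)²(0.125) + (8)²(0.25) = 24.25
Var(T) = E[T²] − (E[T])² = 24.25 − (4)² = 8.25
SD(T) = √8.25 ≈ 2.872

2.872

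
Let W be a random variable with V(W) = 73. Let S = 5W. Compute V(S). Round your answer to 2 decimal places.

V(5W) = (5)²·V(W) = 25·73 = 1825

1825.00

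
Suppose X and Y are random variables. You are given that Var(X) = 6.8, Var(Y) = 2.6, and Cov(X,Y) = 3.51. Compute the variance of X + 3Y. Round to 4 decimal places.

Var(X + 3Y) = (1)²·Var(X) + (3)²·Var(Y) + 2·(1)·(3)·Cov(X,Y)
= 1·6.8 + 9·2.6 + 6·3.51 = 51.26

51.2600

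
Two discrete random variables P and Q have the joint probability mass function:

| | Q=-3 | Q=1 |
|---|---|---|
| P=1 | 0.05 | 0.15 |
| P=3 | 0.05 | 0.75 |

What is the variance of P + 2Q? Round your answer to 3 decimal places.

7.360

E[P] = 2.6,  E[Q] = 0.6,  E[PQ] = 1.8
V(P) = 7.4 − (2.6)² = 0.64;  V(Q) = 1.8 − (0.6)² = 1.44
Cov(P,Q) = 1.8 − (2.6)(0.6) = 0.24
V(P + 2Q) = (1)²·0.64 + (2)²·1.44 + 2·(1)·(2)·0.24 = 7.36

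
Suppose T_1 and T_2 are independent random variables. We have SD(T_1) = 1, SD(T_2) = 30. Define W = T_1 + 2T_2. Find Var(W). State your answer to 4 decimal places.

3601.0000

Var(T_1) = 1, Var(T_2) = 900
By independence, Var(W) = (1)²Var(T_1) + (2)²Var(T_2)
= (1)²·1 + (2)²·900 = 3601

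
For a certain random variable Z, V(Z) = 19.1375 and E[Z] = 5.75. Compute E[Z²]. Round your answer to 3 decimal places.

52.200

E[Z²] = V(Z) + (E[Z])² = 19.1375 + (5.75)² = 52.2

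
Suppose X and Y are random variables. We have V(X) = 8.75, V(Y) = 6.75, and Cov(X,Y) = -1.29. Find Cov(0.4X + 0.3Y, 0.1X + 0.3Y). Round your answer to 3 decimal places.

0.764

Cov(0.4X + 0.3Y, 0.1X + 0.3Y) = (0.4)(0.1)V(X) + (0.3)(0.3)V(Y) + [(0.4)(0.3) + (0.3)(0.1)]Cov(X,Y)
= 0.04·8.75 + 0.09·6.75 + 0.15·-1.29 = 0.764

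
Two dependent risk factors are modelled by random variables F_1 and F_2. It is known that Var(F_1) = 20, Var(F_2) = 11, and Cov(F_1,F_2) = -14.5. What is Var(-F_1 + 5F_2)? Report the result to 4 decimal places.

Var(-F_1 + 5F_2) = (-1)²·Var(F_1) + (5)²·Var(F_2) + 2·(-1)·(5)·Cov(F_1,F_2)
= 1·20 + 25·11 + -10·-14.5 = 440

440.0000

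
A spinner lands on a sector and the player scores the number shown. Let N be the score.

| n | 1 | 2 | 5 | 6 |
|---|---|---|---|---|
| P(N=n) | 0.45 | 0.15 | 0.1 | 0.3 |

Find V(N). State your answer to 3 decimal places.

5.048

E[N] = (1)(0.45) + (2)(0.15) + (5)(0.1) + (6)(0.3) = 3.05
E[N²] = (1)²(0.45) + (2)²(0.15) + (5)²(0.1) + (6)²(0.3) = 14.35
V(N) = E[N²] − (E[N])² = 14.35 − (3.05)² = 5.0475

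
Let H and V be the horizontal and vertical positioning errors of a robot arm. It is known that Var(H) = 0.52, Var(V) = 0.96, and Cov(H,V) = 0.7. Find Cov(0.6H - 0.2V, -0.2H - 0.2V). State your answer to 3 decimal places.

-0.080

Cov(0.6H - 0.2V, -0.2H - 0.2V) = (0.6)(-0.2)Var(H) + (-0.2)(-0.2)Var(V) + [(0.6)(-0.2) + (-0.2)(-0.2)]Cov(H,V)
= -0.12·0.52 + 0.04·0.96 + -0.08·0.7 = -0.08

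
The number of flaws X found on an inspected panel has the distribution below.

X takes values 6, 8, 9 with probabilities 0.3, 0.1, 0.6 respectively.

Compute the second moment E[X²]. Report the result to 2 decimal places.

65.80

E[X²] = (6)²(0.3) + (8)²(0.1) + (9)²(0.6) = 65.8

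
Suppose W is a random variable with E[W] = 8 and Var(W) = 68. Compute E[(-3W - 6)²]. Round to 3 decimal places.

1512.000

E[-3W - 6] = -3·8 − 6 = -30
Var(-3W - 6) = (-3)²·68 = 612
E[(-3W - 6)²] = Var((-3W - 6)) + (E[(-3W - 6)])² = 612 + (-30)² = 1512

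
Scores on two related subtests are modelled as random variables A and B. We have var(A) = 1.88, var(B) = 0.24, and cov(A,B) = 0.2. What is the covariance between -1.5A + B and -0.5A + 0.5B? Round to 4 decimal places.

1.2800

cov(-1.5A + B, -0.5A + 0.5B) = (-1.5)(-0.5)var(A) + (1)(0.5)var(B) + [(-1.5)(0.5) + (1)(-0.5)]cov(A,B)
= 0.75·1.88 + 0.5·0.24 + -1.25·0.2 = 1.28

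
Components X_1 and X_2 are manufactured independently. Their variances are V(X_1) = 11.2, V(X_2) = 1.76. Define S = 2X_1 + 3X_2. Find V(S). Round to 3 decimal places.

By independence, V(S) = (2)²V(X_1) + (3)²V(X_2)
= (2)²·11.2 + (3)²·1.76 = 60.64

60.640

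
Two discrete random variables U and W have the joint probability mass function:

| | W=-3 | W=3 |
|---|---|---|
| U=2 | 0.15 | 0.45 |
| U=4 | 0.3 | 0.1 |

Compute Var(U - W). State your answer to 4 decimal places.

E[U] = 2.8,  E[W] = 0.3,  E[UW] = -0.6
Var(U) = 8.8 − (2.8)² = 0.96;  Var(W) = 9 − (0.3)² = 8.91
Cov(U,W) = -0.6 − (2.8)(0.3) = -1.44
Var(U - W) = (1)²·0.96 + (-1)²·8.91 + 2·(1)·(-1)·-1.44 = 12.75

12.7500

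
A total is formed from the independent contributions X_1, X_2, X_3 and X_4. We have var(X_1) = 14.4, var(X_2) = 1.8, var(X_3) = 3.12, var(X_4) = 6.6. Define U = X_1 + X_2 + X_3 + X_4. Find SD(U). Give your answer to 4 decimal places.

By independence, var(U) = (1)²var(X_1) + (1)²var(X_2) + (1)²var(X_3) + (1)²var(X_4)
= (1)²·14.4 + (1)²·1.8 + (1)²·3.12 + (1)²·6.6 = 25.92
SD(U) = √25.92 ≈ 5.0912

5.0912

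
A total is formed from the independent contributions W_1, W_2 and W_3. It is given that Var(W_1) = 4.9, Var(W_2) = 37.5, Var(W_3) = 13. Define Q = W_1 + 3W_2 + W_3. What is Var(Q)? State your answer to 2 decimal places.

By independence, Var(Q) = (1)²Var(W_1) + (3)²Var(W_2) + (1)²Var(W_3)
= (1)²·4.9 + (3)²·37.5 + (1)²·13 = 355.4

355.40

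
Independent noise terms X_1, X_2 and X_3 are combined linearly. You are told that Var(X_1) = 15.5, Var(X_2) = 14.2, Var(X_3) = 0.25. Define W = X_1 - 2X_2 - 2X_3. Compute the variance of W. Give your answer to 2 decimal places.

73.30

By independence, Var(W) = (1)²Var(X_1) + (-2)²Var(X_2) + (-2)²Var(X_3)
= (1)²·15.5 + (-2)²·14.2 + (-2)²·0.25 = 73.3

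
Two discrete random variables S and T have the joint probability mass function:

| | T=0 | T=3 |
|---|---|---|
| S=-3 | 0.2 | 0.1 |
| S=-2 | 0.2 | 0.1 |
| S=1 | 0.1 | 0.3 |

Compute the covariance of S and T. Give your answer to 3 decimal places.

E[S] = -1.1,  E[T] = 1.5
E[ST] = -0.6
cov(S,T) = E[ST] − E[S]E[T] = -0.6 − (-1.1)(1.5) = 1.05

1.050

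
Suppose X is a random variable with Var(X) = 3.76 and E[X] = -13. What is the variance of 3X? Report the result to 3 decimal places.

33.840

Var(3X) = (3)²·Var(X) = 9·3.76 = 33.84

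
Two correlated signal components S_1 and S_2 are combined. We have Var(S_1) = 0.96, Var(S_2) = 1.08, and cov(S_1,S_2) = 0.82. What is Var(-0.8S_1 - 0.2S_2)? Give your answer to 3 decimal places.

0.920

Var(-0.8S_1 - 0.2S_2) = (-0.8)²·Var(S_1) + (-0.2)²·Var(S_2) + 2·(-0.8)·(-0.2)·cov(S_1,S_2)
= 0.64·0.96 + 0.04·1.08 + 0.32·0.82 = 0.92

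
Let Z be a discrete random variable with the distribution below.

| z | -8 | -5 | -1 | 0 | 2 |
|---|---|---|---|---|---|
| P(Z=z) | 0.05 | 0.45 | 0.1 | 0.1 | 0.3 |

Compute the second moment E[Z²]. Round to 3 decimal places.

E[Z²] = (-8)²(0.05) + (-5)²(0.45) + (-1)²(0.1) + (0)²(0.1) + (2)²(0.3) = 15.75

15.750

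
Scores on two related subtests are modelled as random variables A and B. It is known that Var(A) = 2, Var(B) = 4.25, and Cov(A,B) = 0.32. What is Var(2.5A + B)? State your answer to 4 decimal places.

Var(2.5A + B) = (2.5)²·Var(A) + (1)²·Var(B) + 2·(2.5)·(1)·Cov(A,B)
= 6.25·2 + 1·4.25 + 5·0.32 = 18.35

18.3500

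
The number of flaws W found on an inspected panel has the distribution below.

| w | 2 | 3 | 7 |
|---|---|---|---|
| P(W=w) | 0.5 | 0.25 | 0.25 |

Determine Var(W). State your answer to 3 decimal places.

4.250

E[W] = (2)(0.5) + (3)(0.25) + (7)(0.25) = 3.5
E[W²] = (2)²(0.5) + (3)²(0.25) + (7)²(0.25) = 16.5
Var(W) = E[W²] − (E[W])² = 16.5 − (3.5)² = 4.25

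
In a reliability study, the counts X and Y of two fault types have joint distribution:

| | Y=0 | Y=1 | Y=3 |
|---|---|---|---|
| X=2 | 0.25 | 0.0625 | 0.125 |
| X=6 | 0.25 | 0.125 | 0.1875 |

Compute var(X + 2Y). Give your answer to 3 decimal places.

11.750

E[X] = 4.25,  E[Y] = 1.125,  E[XY] = 5
var(X) = 22 − (4.25)² = 3.9375;  var(Y) = 3 − (1.125)² = 1.734375
Cov(X,Y) = 5 − (4.25)(1.125) = 0.21875
var(X + 2Y) = (1)²·3.9375 + (2)²·1.734375 + 2·(1)·(2)·0.21875 = 11.75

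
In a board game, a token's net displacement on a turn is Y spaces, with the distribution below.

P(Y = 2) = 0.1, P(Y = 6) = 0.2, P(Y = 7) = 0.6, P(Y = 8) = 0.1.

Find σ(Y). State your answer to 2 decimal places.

E[Y] = (2)(0.1) + (6)(0.2) + (7)(0.6) + (8)(0.1) = 6.4
E[Y²] = (2)²(0.1) + (6)²(0.2) + (7)²(0.6) + (8)²(0.1) = 43.4
V(Y) = E[Y²] − (E[Y])² = 43.4 − (6.4)² = 2.44
σ(Y) = √2.44 ≈ 1.56

1.56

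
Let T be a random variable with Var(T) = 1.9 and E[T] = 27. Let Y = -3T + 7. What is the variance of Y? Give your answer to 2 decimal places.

17.10

Var(-3T + 7) = (-3)²·Var(T) = 9·1.9 = 17.1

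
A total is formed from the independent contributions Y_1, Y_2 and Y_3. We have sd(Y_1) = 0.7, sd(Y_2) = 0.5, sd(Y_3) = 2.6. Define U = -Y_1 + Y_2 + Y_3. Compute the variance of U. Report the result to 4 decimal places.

Var(Y_1) = 0.49, Var(Y_2) = 0.25, Var(Y_3) = 6.76
By independence, Var(U) = (-1)²Var(Y_1) + (1)²Var(Y_2) + (1)²Var(Y_3)
= (-1)²·0.49 + (1)²·0.25 + (1)²·6.76 = 7.5

7.5000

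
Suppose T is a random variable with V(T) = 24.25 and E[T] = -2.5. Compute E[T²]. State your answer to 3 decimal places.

E[T²] = V(T) + (E[T])² = 24.25 + (-2.5)² = 30.5

30.500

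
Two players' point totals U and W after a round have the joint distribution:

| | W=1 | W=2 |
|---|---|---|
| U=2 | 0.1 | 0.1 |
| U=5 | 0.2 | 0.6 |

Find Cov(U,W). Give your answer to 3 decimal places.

E[U] = 4.4,  E[W] = 1.7
E[UW] = 7.6
Cov(U,W) = E[UW] − E[U]E[W] = 7.6 − (4.4)(1.7) = 0.12

0.120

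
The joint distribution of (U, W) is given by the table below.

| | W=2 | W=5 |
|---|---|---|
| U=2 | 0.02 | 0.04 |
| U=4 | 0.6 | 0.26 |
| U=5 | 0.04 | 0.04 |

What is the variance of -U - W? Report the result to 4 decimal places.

2.1796

E[U] = 3.96,  E[W] = 3.02,  E[UW] = 11.88
var(U) = 16 − (3.96)² = 0.3184;  var(W) = 11.14 − (3.02)² = 2.0196
Cov(U,W) = 11.88 − (3.96)(3.02) = -0.0792
var(-U - W) = (-1)²·0.3184 + (-1)²·2.0196 + 2·(-1)·(-1)·-0.0792 = 2.1796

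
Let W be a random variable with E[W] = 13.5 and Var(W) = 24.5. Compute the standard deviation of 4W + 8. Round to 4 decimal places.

19.7990

Var(4W + 8) = (4)²·24.5 = 392
SD(4W + 8) = √392 ≈ 19.7990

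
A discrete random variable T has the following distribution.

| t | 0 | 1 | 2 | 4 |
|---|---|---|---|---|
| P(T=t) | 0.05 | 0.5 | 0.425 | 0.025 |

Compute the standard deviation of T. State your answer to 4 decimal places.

E[T] = (0)(0.05) + (1)(0.5) + (2)(0.425) + (4)(0.025) = 1.45
E[T²] = (0)²(0.05) + (1)²(0.5) + (2)²(0.425) + (4)²(0.025) = 2.6
var(T) = E[T²] − (E[T])² = 2.6 − (1.45)² = 0.4975
SD(T) = √0.4975 ≈ 0.7053

0.7053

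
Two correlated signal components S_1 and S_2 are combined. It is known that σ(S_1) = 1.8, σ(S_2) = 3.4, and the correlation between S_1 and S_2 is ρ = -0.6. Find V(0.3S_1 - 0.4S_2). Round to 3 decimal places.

3.022

V(S_1) = (1.8)² = 3.24;  V(S_2) = (3.4)² = 11.56
Cov(S_1,S_2) = ρ·σ(S_1)·σ(S_2) = -0.6·1.8·3.4 = -3.672
V(0.3S_1 - 0.4S_2) = (0.3)²·V(S_1) + (-0.4)²·V(S_2) + 2·(0.3)·(-0.4)·Cov(S_1,S_2)
= 0.09·3.24 + 0.16·11.56 + -0.24·-3.672 = 3.02248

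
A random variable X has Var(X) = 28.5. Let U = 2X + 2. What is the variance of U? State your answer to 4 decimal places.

Var(2X + 2) = (2)²·Var(X) = 4·28.5 = 114

114.0000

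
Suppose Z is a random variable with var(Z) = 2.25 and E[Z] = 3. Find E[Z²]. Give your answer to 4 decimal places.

11.2500

E[Z²] = var(Z) + (E[Z])² = 2.25 + (3)² = 11.25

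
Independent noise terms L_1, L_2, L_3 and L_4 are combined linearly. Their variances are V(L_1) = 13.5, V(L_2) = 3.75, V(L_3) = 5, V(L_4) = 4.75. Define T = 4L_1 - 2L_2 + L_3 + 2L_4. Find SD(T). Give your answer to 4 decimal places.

By independence, V(T) = (4)²V(L_1) + (-2)²V(L_2) + (1)²V(L_3) + (2)²V(L_4)
= (4)²·13.5 + (-2)²·3.75 + (1)²·5 + (2)²·4.75 = 255
SD(T) = √255 ≈ 15.9687

15.9687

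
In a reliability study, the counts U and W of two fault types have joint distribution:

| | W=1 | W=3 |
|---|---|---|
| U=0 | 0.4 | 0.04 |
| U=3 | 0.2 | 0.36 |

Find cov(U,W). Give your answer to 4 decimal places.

E[U] = 1.68,  E[W] = 1.8
E[UW] = 3.84
cov(U,W) = E[UW] − E[U]E[W] = 3.84 − (1.68)(1.8) = 0.816

0.8160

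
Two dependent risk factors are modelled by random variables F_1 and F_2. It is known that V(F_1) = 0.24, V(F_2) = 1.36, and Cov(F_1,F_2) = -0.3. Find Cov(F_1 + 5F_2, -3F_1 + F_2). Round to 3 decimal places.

Cov(F_1 + 5F_2, -3F_1 + F_2) = (1)(-3)V(F_1) + (5)(1)V(F_2) + [(1)(1) + (5)(-3)]Cov(F_1,F_2)
= -3·0.24 + 5·1.36 + -14·-0.3 = 10.28

10.280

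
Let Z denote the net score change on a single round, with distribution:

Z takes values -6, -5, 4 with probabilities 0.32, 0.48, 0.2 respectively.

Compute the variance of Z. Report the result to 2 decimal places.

14.33

E[Z] = (-6)(0.32) + (-5)(0.48) + (4)(0.2) = -3.52
E[Z²] = (-6)²(0.32) + (-5)²(0.48) + (4)²(0.2) = 26.72
V(Z) = E[Z²] − (E[Z])² = 26.72 − (-3.52)² = 14.3296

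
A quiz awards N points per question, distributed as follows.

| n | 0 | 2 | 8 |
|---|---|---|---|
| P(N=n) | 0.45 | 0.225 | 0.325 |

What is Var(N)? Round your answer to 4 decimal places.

12.3975

E[N] = (0)(0.45) + (2)(0.225) + (8)(0.325) = 3.05
E[N²] = (0)²(0.45) + (2)²(0.225) + (8)²(0.325) = 21.7
Var(N) = E[N²] − (E[N])² = 21.7 − (3.05)² = 12.3975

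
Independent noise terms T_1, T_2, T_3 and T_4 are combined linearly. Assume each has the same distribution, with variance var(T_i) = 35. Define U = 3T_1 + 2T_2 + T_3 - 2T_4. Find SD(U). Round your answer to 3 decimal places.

By independence, var(U) = (3)²var(T_1) + (2)²var(T_2) + (1)²var(T_3) + (-2)²var(T_4)
= (3)²·35 + (2)²·35 + (1)²·35 + (-2)²·35 = 630
SD(U) = √630 ≈ 25.100

25.100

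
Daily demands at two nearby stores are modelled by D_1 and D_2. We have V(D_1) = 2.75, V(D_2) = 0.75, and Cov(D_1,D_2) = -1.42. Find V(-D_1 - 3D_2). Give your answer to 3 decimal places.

V(-D_1 - 3D_2) = (-1)²·V(D_1) + (-3)²·V(D_2) + 2·(-1)·(-3)·Cov(D_1,D_2)
= 1·2.75 + 9·0.75 + 6·-1.42 = 0.98

0.980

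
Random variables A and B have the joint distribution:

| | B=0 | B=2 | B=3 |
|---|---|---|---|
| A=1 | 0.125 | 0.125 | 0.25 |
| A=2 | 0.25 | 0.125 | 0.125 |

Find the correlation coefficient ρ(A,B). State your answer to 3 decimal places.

E[A] = 1.5,  E[B] = 1.625
E[AB] = 2.25
Cov(A,B) = E[AB] − E[A]E[B] = 2.25 − (1.5)(1.625) = -0.1875
var(A) = 0.25,  var(B) = 1.734375
ρ = -0.1875 / √(0.25·1.734375) ≈ -0.285

-0.285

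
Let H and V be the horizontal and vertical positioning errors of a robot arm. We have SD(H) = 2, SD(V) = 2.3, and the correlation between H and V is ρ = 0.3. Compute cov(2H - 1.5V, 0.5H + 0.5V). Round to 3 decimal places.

0.378

Var(H) = (2)² = 4;  Var(V) = (2.3)² = 5.29
cov(H,V) = ρ·SD(H)·SD(V) = 0.3·2·2.3 = 1.38
cov(2H - 1.5V, 0.5H + 0.5V) = (2)(0.5)Var(H) + (-1.5)(0.5)Var(V) + [(2)(0.5) + (-1.5)(0.5)]cov(H,V)
= 1·4 + -0.75·5.29 + 0.25·1.38 = 0.3775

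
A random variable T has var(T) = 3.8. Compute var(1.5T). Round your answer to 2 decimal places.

8.55

var(1.5T) = (1.5)²·var(T) = 2.25·3.8 = 8.55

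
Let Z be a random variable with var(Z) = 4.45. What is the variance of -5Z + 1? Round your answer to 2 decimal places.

var(-5Z + 1) = (-5)²·var(Z) = 25·4.45 = 111.25

111.25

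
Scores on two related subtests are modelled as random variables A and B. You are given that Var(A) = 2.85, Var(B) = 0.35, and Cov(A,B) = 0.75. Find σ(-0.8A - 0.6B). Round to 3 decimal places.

Var(-0.8A - 0.6B) = (-0.8)²·Var(A) + (-0.6)²·Var(B) + 2·(-0.8)·(-0.6)·Cov(A,B)
= 0.64·2.85 + 0.36·0.35 + 0.96·0.75 = 2.67
σ(-0.8A - 0.6B) = √2.67 ≈ 1.634

1.634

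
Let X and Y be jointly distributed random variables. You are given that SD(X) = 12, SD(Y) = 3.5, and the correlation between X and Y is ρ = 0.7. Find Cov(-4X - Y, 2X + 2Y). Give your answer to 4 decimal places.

-1470.5000

V(X) = (12)² = 144;  V(Y) = (3.5)² = 12.25
Cov(X,Y) = ρ·SD(X)·SD(Y) = 0.7·12·3.5 = 29.4
Cov(-4X - Y, 2X + 2Y) = (-4)(2)V(X) + (-1)(2)V(Y) + [(-4)(2) + (-1)(2)]Cov(X,Y)
= -8·144 + -2·12.25 + -10·29.4 = -1470.5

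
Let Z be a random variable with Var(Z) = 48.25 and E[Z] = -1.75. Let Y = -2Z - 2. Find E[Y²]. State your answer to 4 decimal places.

195.2500

E[-2Z - 2] = -2·-1.75 − 2 = 1.5
Var(-2Z - 2) = (-2)²·48.25 = 193
E[Y²] = Var(Y) + (E[Y])² = 193 + (1.5)² = 195.25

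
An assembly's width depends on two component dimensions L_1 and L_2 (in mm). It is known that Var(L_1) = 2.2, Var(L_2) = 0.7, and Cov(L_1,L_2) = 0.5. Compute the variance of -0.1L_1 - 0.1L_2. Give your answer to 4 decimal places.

0.0390

Var(-0.1L_1 - 0.1L_2) = (-0.1)²·Var(L_1) + (-0.1)²·Var(L_2) + 2·(-0.1)·(-0.1)·Cov(L_1,L_2)
= 0.01·2.2 + 0.01·0.7 + 0.02·0.5 = 0.039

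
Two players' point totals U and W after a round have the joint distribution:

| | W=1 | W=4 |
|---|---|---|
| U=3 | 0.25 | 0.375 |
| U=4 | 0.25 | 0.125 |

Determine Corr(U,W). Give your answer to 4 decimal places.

E[U] = 3.375,  E[W] = 2.5
E[UW] = 8.25
Cov(U,W) = E[UW] − E[U]E[W] = 8.25 − (3.375)(2.5) = -0.1875
Var(U) = 0.234375,  Var(W) = 2.25
ρ = -0.1875 / √(0.234375·2.25) ≈ -0.2582

-0.2582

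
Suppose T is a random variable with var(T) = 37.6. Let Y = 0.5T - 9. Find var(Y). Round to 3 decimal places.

var(0.5T - 9) = (0.5)²·var(T) = 0.25·37.6 = 9.4

9.400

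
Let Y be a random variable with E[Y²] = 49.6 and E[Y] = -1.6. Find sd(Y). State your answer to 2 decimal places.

Var(Y) = 49.6 − (-1.6)² = 47.04
sd(Y) = √47.04 ≈ 6.86

6.86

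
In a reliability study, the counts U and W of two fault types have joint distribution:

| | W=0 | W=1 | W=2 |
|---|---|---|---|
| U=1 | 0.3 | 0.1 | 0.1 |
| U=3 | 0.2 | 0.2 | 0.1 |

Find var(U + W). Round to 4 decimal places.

E[U] = 2,  E[W] = 0.7,  E[UW] = 1.5
var(U) = 5 − (2)² = 1;  var(W) = 1.1 − (0.7)² = 0.61
cov(U,W) = 1.5 − (2)(0.7) = 0.1
var(U + W) = (1)²·1 + (1)²·0.61 + 2·(1)·(1)·0.1 = 1.81

1.8100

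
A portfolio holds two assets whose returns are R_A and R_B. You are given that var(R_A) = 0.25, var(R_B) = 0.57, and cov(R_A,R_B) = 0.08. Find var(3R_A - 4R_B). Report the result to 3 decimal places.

9.450

var(3R_A - 4R_B) = (3)²·var(R_A) + (-4)²·var(R_B) + 2·(3)·(-4)·cov(R_A,R_B)
= 9·0.25 + 16·0.57 + -24·0.08 = 9.45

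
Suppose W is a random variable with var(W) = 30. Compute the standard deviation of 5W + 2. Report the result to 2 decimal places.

var(5W + 2) = (5)²·30 = 750
SD(5W + 2) = √750 ≈ 27.39

27.39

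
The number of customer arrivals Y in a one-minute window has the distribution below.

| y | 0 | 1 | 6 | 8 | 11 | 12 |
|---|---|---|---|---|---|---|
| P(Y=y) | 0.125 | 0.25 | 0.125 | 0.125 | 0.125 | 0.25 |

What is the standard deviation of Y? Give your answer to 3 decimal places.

E[Y] = (0)(0.125) + (1)(0.25) + (6)(0.125) + (8)(0.125) + (11)(0.125) + (12)(0.25) = 6.375
E[Y²] = (0)²(0.125) + (1)²(0.25) + (6)²(0.125) + (8)²(0.125) + (11)²(0.125) + (12)²(0.25) = 63.875
V(Y) = E[Y²] − (E[Y])² = 63.875 − (6.375)² = 23.234375
σ(Y) = √23.234375 ≈ 4.820

4.820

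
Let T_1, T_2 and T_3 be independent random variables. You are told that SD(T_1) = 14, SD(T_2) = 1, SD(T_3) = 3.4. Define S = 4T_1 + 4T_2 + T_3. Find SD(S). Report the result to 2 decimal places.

56.25

var(T_1) = 196, var(T_2) = 1, var(T_3) = 11.56
By independence, var(S) = (4)²var(T_1) + (4)²var(T_2) + (1)²var(T_3)
= (4)²·196 + (4)²·1 + (1)²·11.56 = 3163.56
SD(S) = √3163.56 ≈ 56.25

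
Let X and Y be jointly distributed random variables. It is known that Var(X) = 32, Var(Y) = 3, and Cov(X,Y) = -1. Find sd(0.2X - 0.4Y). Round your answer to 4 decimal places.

1.3856

Var(0.2X - 0.4Y) = (0.2)²·Var(X) + (-0.4)²·Var(Y) + 2·(0.2)·(-0.4)·Cov(X,Y)
= 0.04·32 + 0.16·3 + -0.16·-1 = 1.92
sd(0.2X - 0.4Y) = √1.92 ≈ 1.3856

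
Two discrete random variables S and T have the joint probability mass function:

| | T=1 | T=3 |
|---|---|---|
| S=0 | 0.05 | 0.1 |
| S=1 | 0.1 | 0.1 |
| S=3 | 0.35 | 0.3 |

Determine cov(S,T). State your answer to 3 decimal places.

-0.150

E[S] = 2.15,  E[T] = 2
E[ST] = 4.15
cov(S,T) = E[ST] − E[S]E[T] = 4.15 − (2.15)(2) = -0.15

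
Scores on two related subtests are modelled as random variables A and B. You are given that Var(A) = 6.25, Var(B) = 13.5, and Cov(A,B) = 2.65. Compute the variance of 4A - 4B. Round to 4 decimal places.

231.2000

Var(4A - 4B) = (4)²·Var(A) + (-4)²·Var(B) + 2·(4)·(-4)·Cov(A,B)
= 16·6.25 + 16·13.5 + -32·2.65 = 231.2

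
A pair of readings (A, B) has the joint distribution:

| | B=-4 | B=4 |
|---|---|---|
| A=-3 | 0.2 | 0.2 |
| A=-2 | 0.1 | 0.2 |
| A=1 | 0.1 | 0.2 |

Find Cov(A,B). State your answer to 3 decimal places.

0.800

E[A] = -1.5,  E[B] = 0.8
E[AB] = -0.4
Cov(A,B) = E[AB] − E[A]E[B] = -0.4 − (-1.5)(0.8) = 0.8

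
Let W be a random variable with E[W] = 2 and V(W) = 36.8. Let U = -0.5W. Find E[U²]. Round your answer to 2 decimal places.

E[-0.5W] = -0.5·2 = -1
V(-0.5W) = (-0.5)²·36.8 = 9.2
E[U²] = V(U) + (E[U])² = 9.2 + (-1)² = 10.2

10.20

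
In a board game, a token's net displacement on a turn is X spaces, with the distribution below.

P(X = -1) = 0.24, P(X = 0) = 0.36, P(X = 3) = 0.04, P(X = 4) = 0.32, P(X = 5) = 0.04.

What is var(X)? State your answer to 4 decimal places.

4.8704

E[X] = (-1)(0.24) + (0)(0.36) + (3)(0.04) + (4)(0.32) + (5)(0.04) = 1.36
E[X²] = (-1)²(0.24) + (0)²(0.36) + (3)²(0.04) + (4)²(0.32) + (5)²(0.04) = 6.72
var(X) = E[X²] − (E[X])² = 6.72 − (1.36)² = 4.8704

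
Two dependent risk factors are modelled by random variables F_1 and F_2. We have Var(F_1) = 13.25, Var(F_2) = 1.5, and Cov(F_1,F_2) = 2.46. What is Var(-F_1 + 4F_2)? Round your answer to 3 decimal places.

Var(-F_1 + 4F_2) = (-1)²·Var(F_1) + (4)²·Var(F_2) + 2·(-1)·(4)·Cov(F_1,F_2)
= 1·13.25 + 16·1.5 + -8·2.46 = 17.57

17.570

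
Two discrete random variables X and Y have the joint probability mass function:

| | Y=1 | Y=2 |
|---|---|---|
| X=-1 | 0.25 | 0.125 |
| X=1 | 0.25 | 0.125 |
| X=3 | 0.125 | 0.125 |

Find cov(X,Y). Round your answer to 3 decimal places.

0.094

E[X] = 0.75,  E[Y] = 1.375
E[XY] = 1.125
cov(X,Y) = E[XY] − E[X]E[Y] = 1.125 − (0.75)(1.375) = 0.09375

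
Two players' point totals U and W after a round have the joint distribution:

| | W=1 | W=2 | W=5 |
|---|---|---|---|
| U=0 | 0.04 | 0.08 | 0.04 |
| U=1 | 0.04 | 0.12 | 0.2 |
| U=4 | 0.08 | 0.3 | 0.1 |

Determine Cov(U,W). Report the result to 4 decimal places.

-0.5208

E[U] = 2.28,  E[W] = 2.86
E[UW] = 6
Cov(U,W) = E[UW] − E[U]E[W] = 6 − (2.28)(2.86) = -0.5208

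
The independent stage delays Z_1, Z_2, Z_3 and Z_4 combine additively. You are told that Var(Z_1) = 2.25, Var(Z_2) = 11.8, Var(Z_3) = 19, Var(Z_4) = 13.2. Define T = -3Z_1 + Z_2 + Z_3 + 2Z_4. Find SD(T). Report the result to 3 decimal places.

By independence, Var(T) = (-3)²Var(Z_1) + (1)²Var(Z_2) + (1)²Var(Z_3) + (2)²Var(Z_4)
= (-3)²·2.25 + (1)²·11.8 + (1)²·19 + (2)²·13.2 = 103.85
SD(T) = √103.85 ≈ 10.191

10.191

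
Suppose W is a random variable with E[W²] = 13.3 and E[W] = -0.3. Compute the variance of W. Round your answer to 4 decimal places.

var(W) = 13.3 − (-0.3)² = 13.21

13.2100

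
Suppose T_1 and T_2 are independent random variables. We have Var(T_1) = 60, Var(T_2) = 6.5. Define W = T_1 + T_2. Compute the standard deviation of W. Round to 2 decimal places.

By independence, Var(W) = (1)²Var(T_1) + (1)²Var(T_2)
= (1)²·60 + (1)²·6.5 = 66.5
σ(W) = √66.5 ≈ 8.15

8.15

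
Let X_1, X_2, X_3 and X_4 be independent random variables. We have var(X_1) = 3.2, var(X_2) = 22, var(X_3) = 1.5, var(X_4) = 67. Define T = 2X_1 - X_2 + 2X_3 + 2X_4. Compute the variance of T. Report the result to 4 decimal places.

308.8000

By independence, var(T) = (2)²var(X_1) + (-1)²var(X_2) + (2)²var(X_3) + (2)²var(X_4)
= (2)²·3.2 + (-1)²·22 + (2)²·1.5 + (2)²·67 = 308.8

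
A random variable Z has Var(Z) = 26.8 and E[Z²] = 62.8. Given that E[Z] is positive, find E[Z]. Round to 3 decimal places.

6.000

(E[Z])² = E[Z²] − Var(Z) = 62.8 − 26.8 = 36
E[Z] = √36 = 6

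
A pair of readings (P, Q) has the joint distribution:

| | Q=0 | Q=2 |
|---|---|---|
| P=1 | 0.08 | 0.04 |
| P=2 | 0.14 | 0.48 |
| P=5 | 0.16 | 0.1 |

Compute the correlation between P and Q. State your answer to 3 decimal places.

E[P] = 2.66,  E[Q] = 1.24
E[PQ] = 3
cov(P,Q) = E[PQ] − E[P]E[Q] = 3 − (2.66)(1.24) = -0.2984
Var(P) = 2.0244,  Var(Q) = 0.9424
ρ = -0.2984 / √(2.0244·0.9424) ≈ -0.216

-0.216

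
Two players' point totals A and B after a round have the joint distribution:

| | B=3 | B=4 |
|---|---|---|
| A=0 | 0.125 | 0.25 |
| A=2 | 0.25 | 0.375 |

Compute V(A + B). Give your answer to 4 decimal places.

1.1094

E[A] = 1.25,  E[B] = 3.625,  E[AB] = 4.5
V(A) = 2.5 − (1.25)² = 0.9375;  V(B) = 13.375 − (3.625)² = 0.234375
Cov(A,B) = 4.5 − (1.25)(3.625) = -0.03125
V(A + B) = (1)²·0.9375 + (1)²·0.234375 + 2·(1)·(1)·-0.03125 = 1.109375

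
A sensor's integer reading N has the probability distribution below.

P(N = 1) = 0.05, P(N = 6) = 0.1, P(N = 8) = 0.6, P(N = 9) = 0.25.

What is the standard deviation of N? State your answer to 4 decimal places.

E[N] = (1)(0.05) + (6)(0.1) + (8)(0.6) + (9)(0.25) = 7.7
E[N²] = (1)²(0.05) + (6)²(0.1) + (8)²(0.6) + (9)²(0.25) = 62.3
Var(N) = E[N²] − (E[N])² = 62.3 − (7.7)² = 3.01
σ(N) = √3.01 ≈ 1.7349

1.7349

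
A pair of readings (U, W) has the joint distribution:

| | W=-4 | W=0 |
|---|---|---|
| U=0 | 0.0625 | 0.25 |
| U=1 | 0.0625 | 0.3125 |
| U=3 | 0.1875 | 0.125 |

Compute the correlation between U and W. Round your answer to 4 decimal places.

-0.3830

E[U] = 1.3125,  E[W] = -1.25
E[UW] = -2.5
Cov(U,W) = E[UW] − E[U]E[W] = -2.5 − (1.3125)(-1.25) = -0.859375
V(U) = 1.46484375,  V(W) = 3.4375
ρ = -0.859375 / √(1.46484375·3.4375) ≈ -0.3830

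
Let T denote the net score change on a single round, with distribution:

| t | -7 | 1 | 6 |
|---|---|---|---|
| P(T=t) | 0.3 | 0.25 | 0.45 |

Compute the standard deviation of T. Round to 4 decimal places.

E[T] = (-7)(0.3) + (1)(0.25) + (6)(0.45) = 0.85
E[T²] = (-7)²(0.3) + (1)²(0.25) + (6)²(0.45) = 31.15
var(T) = E[T²] − (E[T])² = 31.15 − (0.85)² = 30.4275
sd(T) = √30.4275 ≈ 5.5161

5.5161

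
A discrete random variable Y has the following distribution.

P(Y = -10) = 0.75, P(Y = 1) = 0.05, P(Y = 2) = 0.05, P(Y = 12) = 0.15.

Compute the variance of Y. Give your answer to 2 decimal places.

66.05

E[Y] = (-10)(0.75) + (1)(0.05) + (2)(0.05) + (12)(0.15) = -5.55
E[Y²] = (-10)²(0.75) + (1)²(0.05) + (2)²(0.05) + (12)²(0.15) = 96.85
Var(Y) = E[Y²] − (E[Y])² = 96.85 − (-5.55)² = 66.0475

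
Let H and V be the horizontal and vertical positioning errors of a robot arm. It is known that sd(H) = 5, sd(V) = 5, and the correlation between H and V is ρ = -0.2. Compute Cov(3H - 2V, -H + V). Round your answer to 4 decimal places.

-150.0000

Var(H) = (5)² = 25;  Var(V) = (5)² = 25
Cov(H,V) = ρ·sd(H)·sd(V) = -0.2·5·5 = -5
Cov(3H - 2V, -H + V) = (3)(-1)Var(H) + (-2)(1)Var(V) + [(3)(1) + (-2)(-1)]Cov(H,V)
= -3·25 + -2·25 + 5·-5 = -150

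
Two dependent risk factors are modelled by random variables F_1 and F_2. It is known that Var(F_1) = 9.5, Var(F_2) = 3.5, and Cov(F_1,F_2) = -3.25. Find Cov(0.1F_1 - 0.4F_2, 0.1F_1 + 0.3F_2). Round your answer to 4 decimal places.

Cov(0.1F_1 - 0.4F_2, 0.1F_1 + 0.3F_2) = (0.1)(0.1)Var(F_1) + (-0.4)(0.3)Var(F_2) + [(0.1)(0.3) + (-0.4)(0.1)]Cov(F_1,F_2)
= 0.01·9.5 + -0.12·3.5 + -0.01·-3.25 = -0.2925

-0.2925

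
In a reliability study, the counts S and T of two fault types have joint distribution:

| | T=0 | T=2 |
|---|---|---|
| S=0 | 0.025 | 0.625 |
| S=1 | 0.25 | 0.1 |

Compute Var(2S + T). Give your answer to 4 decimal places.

E[S] = 0.35,  E[T] = 1.45,  E[ST] = 0.2
Var(S) = 0.35 − (0.35)² = 0.2275;  Var(T) = 2.9 − (1.45)² = 0.7975
Cov(S,T) = 0.2 − (0.35)(1.45) = -0.3075
Var(2S + T) = (2)²·0.2275 + (1)²·0.7975 + 2·(2)·(1)·-0.3075 = 0.4775

0.4775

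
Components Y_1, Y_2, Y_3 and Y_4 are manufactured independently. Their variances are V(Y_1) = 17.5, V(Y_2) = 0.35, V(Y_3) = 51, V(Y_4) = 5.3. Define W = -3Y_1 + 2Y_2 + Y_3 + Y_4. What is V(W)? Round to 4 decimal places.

215.2000

By independence, V(W) = (-3)²V(Y_1) + (2)²V(Y_2) + (1)²V(Y_3) + (1)²V(Y_4)
= (-3)²·17.5 + (2)²·0.35 + (1)²·51 + (1)²·5.3 = 215.2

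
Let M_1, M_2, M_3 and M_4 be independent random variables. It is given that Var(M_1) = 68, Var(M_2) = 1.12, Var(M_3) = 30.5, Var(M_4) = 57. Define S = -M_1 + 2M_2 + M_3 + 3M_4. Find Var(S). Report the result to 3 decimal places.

615.980

By independence, Var(S) = (-1)²Var(M_1) + (2)²Var(M_2) + (1)²Var(M_3) + (3)²Var(M_4)
= (-1)²·68 + (2)²·1.12 + (1)²·30.5 + (3)²·57 = 615.98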